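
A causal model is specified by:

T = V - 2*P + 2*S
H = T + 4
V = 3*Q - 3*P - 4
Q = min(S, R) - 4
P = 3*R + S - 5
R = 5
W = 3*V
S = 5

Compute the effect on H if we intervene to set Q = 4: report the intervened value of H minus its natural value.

The intervention breaks the incoming arrows to Q: Q = min(S, R) - 4 no longer applies, and Q = 4.
P = 3*R + S - 5  [with R=5, S=5]  = 15
V = 3*Q - 3*P - 4  [with Q=4, P=15]  = -37
T = V - 2*P + 2*S  [with V=-37, P=15, S=5]  = -57
H = T + 4  [with T=-57]  = -53
Without intervention: Q = min(S, R) - 4  [with S=5, R=5]  = 1; P = 3*R + S - 5  [with R=5, S=5]  = 15; V = 3*Q - 3*P - 4  [with Q=1, P=15]  = -46; T = V - 2*P + 2*S  [with V=-46, P=15, S=5]  = -66; H = T + 4  [with T=-66]  = -62.
Change = -53 − (-62) = 9.

9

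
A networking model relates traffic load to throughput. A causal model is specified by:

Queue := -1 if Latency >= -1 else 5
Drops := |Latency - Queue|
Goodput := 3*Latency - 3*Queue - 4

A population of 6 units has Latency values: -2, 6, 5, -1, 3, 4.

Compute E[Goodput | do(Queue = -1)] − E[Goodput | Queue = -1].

Under do(Queue=-1), Queue's equation is replaced by Queue=-1 for every unit. Per-unit Goodput: -7, 17, 14, -4, 8, 11. Mean = 6.5.
Conditioning on Queue=-1 selects the 5 unit(s) with Latency ∈ {6, 5, -1, 3, 4}. Their Goodput values: 17, 14, -4, 8, 11. Mean = 9.2.
Difference = 6.5 − 9.2 = -2.7.

-2.7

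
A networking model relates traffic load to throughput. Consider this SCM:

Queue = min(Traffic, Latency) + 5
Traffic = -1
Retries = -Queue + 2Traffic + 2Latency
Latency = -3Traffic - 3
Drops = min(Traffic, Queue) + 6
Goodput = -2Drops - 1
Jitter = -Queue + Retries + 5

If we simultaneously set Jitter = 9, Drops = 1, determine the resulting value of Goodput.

Under do(Jitter = 9, Drops = 1), each intervened variable's structural equation is replaced by its fixed value.
Goodput = -2Drops - 1  [with Drops=1]  = -3

-3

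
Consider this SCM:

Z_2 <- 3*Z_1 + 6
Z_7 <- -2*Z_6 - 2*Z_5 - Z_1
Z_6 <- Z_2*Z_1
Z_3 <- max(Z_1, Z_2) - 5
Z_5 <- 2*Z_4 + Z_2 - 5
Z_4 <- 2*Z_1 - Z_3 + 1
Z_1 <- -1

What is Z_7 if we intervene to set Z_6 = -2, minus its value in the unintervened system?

-2

Intervening sets Z_6 = -2 and removes its equation (Z_6 <- Z_2*Z_1).
Z_2 = 3*Z_1 + 6  [with Z_1=-1]  = 3
Z_3 = max(Z_1, Z_2) - 5  [with Z_1=-1, Z_2=3]  = -2
Z_4 = 2*Z_1 - Z_3 + 1  [with Z_1=-1, Z_3=-2]  = 1
Z_5 = 2*Z_4 + Z_2 - 5  [with Z_4=1, Z_2=3]  = 0
Z_7 = -2*Z_6 - 2*Z_5 - Z_1  [with Z_6=-2, Z_5=0, Z_1=-1]  = 5
Without intervention: Z_2 = 3*Z_1 + 6  [with Z_1=-1]  = 3; Z_3 = max(Z_1, Z_2) - 5  [with Z_1=-1, Z_2=3]  = -2; Z_4 = 2*Z_1 - Z_3 + 1  [with Z_1=-1, Z_3=-2]  = 1; Z_5 = 2*Z_4 + Z_2 - 5  [with Z_4=1, Z_2=3]  = 0; Z_6 = Z_2*Z_1  [with Z_2=3, Z_1=-1]  = -3; Z_7 = -2*Z_6 - 2*Z_5 - Z_1  [with Z_6=-3, Z_5=0, Z_1=-1]  = 7.
Change = 5 − 7 = -2.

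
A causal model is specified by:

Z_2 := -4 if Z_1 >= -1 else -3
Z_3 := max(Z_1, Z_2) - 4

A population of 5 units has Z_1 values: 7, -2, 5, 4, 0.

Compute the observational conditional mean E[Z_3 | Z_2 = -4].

Observing Z_2=-4 restricts to units where Z_2's equation naturally yields -4: Z_1 ∈ {7, 5, 4, 0}. In that subpopulation Z_3 = 3, 1, 0, -4, mean 0.

0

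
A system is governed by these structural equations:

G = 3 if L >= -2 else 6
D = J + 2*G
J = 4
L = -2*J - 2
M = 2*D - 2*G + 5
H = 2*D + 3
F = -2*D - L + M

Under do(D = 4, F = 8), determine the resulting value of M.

1

Setting D = 4, F = 8 by intervention discards those variables' equations.
L = -2*J - 2  [with J=4]  = -10
G = 3 if L >= -2 else 6  [with L=-10]  = 6
M = 2*D - 2*G + 5  [with D=4, G=6]  = 1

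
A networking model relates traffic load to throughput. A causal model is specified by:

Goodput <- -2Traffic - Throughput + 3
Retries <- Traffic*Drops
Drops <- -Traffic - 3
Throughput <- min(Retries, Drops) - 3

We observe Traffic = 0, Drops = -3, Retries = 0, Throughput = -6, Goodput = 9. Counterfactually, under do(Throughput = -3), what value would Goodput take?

Intervening sets Throughput = -3 and removes its equation (Throughput <- min(Retries, Drops) - 3).
Goodput = -2Traffic - Throughput + 3  [with Traffic=0, Throughput=-3]  = 6

6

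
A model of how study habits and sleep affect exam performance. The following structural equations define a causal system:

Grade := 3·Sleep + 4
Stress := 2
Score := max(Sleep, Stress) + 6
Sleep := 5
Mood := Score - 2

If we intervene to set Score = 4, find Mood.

2

The intervention breaks the incoming arrows to Score: Score := max(Sleep, Stress) + 6 no longer applies, and Score = 4.
Mood = Score - 2  [with Score=4]  = 2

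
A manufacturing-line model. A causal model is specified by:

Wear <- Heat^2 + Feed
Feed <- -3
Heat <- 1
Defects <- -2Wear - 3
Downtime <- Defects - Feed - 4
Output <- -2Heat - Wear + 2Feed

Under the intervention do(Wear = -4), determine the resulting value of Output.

-4

do(Wear=-4) replaces the equation Wear <- Heat^2 + Feed with the constant Wear = -4.
Output = -2Heat - Wear + 2Feed  [with Heat=1, Wear=-4, Feed=-3]  = -4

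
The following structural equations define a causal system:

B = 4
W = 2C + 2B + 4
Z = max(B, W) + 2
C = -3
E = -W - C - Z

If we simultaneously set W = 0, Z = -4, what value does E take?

Setting W = 0, Z = -4 by intervention discards those variables' equations.
E = -W - C - Z  [with W=0, C=-3, Z=-4]  = 7

7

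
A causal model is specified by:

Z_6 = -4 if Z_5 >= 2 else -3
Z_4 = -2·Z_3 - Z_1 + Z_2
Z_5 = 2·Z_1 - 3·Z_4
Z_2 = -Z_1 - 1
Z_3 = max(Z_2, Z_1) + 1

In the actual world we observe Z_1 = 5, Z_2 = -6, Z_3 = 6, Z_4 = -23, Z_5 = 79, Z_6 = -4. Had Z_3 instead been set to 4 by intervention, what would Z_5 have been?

67

do(Z_3=4) replaces the equation Z_3 = max(Z_2, Z_1) + 1 with the constant Z_3 = 4.
Z_2 = -Z_1 - 1  [with Z_1=5]  = -6
Z_4 = -2·Z_3 - Z_1 + Z_2  [with Z_3=4, Z_1=5, Z_2=-6]  = -19
Z_5 = 2·Z_1 - 3·Z_4  [with Z_1=5, Z_4=-19]  = 67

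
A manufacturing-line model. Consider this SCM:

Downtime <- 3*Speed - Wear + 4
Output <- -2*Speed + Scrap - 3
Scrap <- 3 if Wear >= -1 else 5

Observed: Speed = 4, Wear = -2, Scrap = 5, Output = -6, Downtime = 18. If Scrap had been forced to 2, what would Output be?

-9

The intervention breaks the incoming arrows to Scrap: Scrap <- 3 if Wear >= -1 else 5 no longer applies, and Scrap = 2.
Output = -2*Speed + Scrap - 3  [with Speed=4, Scrap=2]  = -9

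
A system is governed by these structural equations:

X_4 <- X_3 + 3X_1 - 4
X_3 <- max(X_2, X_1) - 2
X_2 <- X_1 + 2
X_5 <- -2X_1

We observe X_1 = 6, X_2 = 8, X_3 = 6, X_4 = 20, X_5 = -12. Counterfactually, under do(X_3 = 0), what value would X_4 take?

The intervention breaks the incoming arrows to X_3: X_3 <- max(X_2, X_1) - 2 no longer applies, and X_3 = 0.
X_4 = X_3 + 3X_1 - 4  [with X_3=0, X_1=6]  = 14

14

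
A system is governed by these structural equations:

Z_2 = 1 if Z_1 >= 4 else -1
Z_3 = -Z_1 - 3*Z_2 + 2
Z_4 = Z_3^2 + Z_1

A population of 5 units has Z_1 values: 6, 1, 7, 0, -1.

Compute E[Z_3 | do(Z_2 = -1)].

Under do(Z_2=-1), Z_2's equation is replaced by Z_2=-1 for every unit. Per-unit Z_3: -1, 4, -2, 5, 6. Mean = 2.4.

2.4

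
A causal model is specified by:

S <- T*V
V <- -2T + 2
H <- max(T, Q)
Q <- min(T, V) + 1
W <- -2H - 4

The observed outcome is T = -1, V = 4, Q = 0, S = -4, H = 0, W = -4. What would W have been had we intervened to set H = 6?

The intervention breaks the incoming arrows to H: H <- max(T, Q) no longer applies, and H = 6.
W = -2H - 4  [with H=6]  = -16

-16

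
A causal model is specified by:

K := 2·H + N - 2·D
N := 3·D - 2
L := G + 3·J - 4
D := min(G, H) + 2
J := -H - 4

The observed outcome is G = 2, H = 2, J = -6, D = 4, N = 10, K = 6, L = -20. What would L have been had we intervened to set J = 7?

The intervention breaks the incoming arrows to J: J := -H - 4 no longer applies, and J = 7.
L = G + 3·J - 4  [with G=2, J=7]  = 19

19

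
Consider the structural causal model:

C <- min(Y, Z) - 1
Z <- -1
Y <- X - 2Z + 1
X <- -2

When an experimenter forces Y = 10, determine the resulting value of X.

Under do(Y=10), the mechanism Y <- X - 2Z + 1 is discarded; Y is fixed at 10.
Since X is not a descendant of the intervened variable, it is unaffected.

-2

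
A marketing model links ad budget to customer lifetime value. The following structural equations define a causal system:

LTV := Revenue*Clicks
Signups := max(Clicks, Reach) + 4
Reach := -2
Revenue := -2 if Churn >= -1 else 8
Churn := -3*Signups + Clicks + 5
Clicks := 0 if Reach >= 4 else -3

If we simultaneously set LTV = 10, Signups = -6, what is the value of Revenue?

Under do(LTV = 10, Signups = -6), each intervened variable's structural equation is replaced by its fixed value.
Clicks = 0 if Reach >= 4 else -3  [with Reach=-2]  = -3
Churn = -3*Signups + Clicks + 5  [with Signups=-6, Clicks=-3]  = 20
Revenue = -2 if Churn >= -1 else 8  [with Churn=20]  = -2

-2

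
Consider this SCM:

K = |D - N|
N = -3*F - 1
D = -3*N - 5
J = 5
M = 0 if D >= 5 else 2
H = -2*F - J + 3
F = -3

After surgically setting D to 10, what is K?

2

The intervention breaks the incoming arrows to D: D = -3*N - 5 no longer applies, and D = 10.
N = -3*F - 1  [with F=-3]  = 8
K = |D - N|  [with D=10, N=8]  = 2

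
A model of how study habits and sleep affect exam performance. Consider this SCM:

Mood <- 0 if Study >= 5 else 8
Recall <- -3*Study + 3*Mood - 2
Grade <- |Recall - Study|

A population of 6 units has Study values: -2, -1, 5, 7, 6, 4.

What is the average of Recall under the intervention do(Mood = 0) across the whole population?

-11.5

The intervention sets Mood=0 in all 6 units regardless of Study. Recomputing Recall per unit gives 4, 1, -17, -23, -20, -14; average -11.5.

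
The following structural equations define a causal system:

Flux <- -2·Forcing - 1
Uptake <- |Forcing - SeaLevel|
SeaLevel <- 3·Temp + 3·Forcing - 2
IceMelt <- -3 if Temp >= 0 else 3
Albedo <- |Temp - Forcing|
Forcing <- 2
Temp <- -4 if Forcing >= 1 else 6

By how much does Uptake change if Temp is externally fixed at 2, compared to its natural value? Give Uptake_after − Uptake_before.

Under do(Temp=2), the mechanism Temp <- -4 if Forcing >= 1 else 6 is discarded; Temp is fixed at 2.
SeaLevel = 3·Temp + 3·Forcing - 2  [with Temp=2, Forcing=2]  = 10
Uptake = |Forcing - SeaLevel|  [with Forcing=2, SeaLevel=10]  = 8
Without intervention: Temp = -4 if Forcing >= 1 else 6  [with Forcing=2]  = -4; SeaLevel = 3·Temp + 3·Forcing - 2  [with Temp=-4, Forcing=2]  = -8; Uptake = |Forcing - SeaLevel|  [with Forcing=2, SeaLevel=-8]  = 10.
Change = 8 − 10 = -2.

-2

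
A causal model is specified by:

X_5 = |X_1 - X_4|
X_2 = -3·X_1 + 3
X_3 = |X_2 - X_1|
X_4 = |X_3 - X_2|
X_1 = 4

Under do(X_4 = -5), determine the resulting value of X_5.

Intervening sets X_4 = -5 and removes its equation (X_4 = |X_3 - X_2|).
X_5 = |X_1 - X_4|  [with X_1=4, X_4=-5]  = 9

9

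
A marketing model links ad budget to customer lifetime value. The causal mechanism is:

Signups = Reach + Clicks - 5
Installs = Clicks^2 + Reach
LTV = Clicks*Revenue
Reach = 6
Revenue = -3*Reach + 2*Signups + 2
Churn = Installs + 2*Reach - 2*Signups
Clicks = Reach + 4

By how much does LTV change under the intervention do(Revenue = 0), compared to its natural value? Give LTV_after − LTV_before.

-60

Intervening sets Revenue = 0 and removes its equation (Revenue = -3*Reach + 2*Signups + 2).
Clicks = Reach + 4  [with Reach=6]  = 10
LTV = Clicks*Revenue  [with Clicks=10, Revenue=0]  = 0
Without intervention: Clicks = Reach + 4  [with Reach=6]  = 10; Signups = Reach + Clicks - 5  [with Reach=6, Clicks=10]  = 11; Revenue = -3*Reach + 2*Signups + 2  [with Reach=6, Signups=11]  = 6; LTV = Clicks*Revenue  [with Clicks=10, Revenue=6]  = 60.
Change = 0 − 60 = -60.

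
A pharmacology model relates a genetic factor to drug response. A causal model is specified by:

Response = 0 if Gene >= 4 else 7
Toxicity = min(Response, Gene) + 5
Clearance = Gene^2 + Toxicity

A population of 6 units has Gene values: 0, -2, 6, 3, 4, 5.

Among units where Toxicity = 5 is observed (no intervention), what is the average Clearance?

Conditioning on Toxicity=5 selects the 4 unit(s) with Gene ∈ {0, 6, 4, 5}. Their Clearance values: 5, 41, 21, 30. Mean = 24.25.

24.25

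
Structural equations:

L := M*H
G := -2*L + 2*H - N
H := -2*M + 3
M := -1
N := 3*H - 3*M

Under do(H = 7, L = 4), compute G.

-18

Under do(H = 7, L = 4), each intervened variable's structural equation is replaced by its fixed value.
N = 3*H - 3*M  [with H=7, M=-1]  = 24
G = -2*L + 2*H - N  [with L=4, H=7, N=24]  = -18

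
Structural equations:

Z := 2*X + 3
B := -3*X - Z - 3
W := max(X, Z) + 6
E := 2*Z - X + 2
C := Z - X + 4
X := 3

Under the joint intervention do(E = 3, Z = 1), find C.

2

The joint intervention fixes E = 3, Z = 1, removing each variable's own equation.
C = Z - X + 4  [with Z=1, X=3]  = 2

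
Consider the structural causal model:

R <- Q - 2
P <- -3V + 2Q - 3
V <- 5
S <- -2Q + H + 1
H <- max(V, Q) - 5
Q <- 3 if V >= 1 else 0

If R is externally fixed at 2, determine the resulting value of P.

-12

do(R=2) replaces the equation R <- Q - 2 with the constant R = 2.
P is not downstream of the intervention, so its value is determined by the original equations.
Q = 3 if V >= 1 else 0  [with V=5]  = 3
P = -3V + 2Q - 3  [with V=5, Q=3]  = -12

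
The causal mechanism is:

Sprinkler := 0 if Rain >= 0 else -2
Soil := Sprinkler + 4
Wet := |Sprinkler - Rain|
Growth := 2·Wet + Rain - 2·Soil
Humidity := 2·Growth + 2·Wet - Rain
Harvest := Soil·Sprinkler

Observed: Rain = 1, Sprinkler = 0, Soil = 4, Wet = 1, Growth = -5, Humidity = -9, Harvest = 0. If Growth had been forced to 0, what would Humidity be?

1

The intervention breaks the incoming arrows to Growth: Growth := 2·Wet + Rain - 2·Soil no longer applies, and Growth = 0.
Sprinkler = 0 if Rain >= 0 else -2  [with Rain=1]  = 0
Wet = |Sprinkler - Rain|  [with Sprinkler=0, Rain=1]  = 1
Humidity = 2·Growth + 2·Wet - Rain  [with Growth=0, Wet=1, Rain=1]  = 1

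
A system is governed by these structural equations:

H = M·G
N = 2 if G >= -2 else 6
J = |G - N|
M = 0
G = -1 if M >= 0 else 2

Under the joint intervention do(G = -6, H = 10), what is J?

12

Under do(G = -6, H = 10), each intervened variable's structural equation is replaced by its fixed value.
N = 2 if G >= -2 else 6  [with G=-6]  = 6
J = |G - N|  [with G=-6, N=6]  = 12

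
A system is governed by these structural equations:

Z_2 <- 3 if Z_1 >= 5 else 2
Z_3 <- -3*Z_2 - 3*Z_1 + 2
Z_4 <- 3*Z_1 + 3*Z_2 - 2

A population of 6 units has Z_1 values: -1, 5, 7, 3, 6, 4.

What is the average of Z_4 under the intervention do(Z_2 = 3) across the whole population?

Every unit gets Z_2=3 under the intervention. Z_4 values become 4, 22, 28, 16, 25, 19; E[Z_4|do(Z_2=3)] = 19.

19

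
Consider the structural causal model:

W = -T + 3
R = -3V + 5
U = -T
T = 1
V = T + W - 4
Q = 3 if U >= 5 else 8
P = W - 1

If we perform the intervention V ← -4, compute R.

17

The intervention breaks the incoming arrows to V: V = T + W - 4 no longer applies, and V = -4.
R = -3V + 5  [with V=-4]  = 17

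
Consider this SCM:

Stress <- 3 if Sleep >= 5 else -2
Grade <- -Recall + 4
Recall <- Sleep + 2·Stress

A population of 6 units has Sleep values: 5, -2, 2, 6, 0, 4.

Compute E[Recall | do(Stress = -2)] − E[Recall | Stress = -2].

Under do(Stress=-2), Stress's equation is replaced by Stress=-2 for every unit. Per-unit Recall: 1, -6, -2, 2, -4, 0. Mean = -1.5.
E[Recall|Stress=-2] averages over only the 4 units with Stress=-2 (Sleep = -2, 2, 0, 4): Recall = -6, -2, -4, 0, mean -3.
Difference = -1.5 − (-3) = 1.5.

1.5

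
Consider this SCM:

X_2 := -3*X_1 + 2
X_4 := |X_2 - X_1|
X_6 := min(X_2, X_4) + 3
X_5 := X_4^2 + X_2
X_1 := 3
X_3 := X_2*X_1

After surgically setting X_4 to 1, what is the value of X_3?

-21

Under do(X_4=1), the mechanism X_4 := |X_2 - X_1| is discarded; X_4 is fixed at 1.
Since X_3 is not a descendant of the intervened variable, it is unaffected.
X_2 = -3*X_1 + 2  [with X_1=3]  = -7
X_3 = X_2*X_1  [with X_2=-7, X_1=3]  = -21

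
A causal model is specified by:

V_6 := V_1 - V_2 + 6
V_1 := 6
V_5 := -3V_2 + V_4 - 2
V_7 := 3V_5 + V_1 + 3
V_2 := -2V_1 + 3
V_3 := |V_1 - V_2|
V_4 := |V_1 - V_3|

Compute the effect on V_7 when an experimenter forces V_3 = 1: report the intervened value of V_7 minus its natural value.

-12

The intervention breaks the incoming arrows to V_3: V_3 := |V_1 - V_2| no longer applies, and V_3 = 1.
V_2 = -2V_1 + 3  [with V_1=6]  = -9
V_4 = |V_1 - V_3|  [with V_1=6, V_3=1]  = 5
V_5 = -3V_2 + V_4 - 2  [with V_2=-9, V_4=5]  = 30
V_7 = 3V_5 + V_1 + 3  [with V_5=30, V_1=6]  = 99
Without intervention: V_2 = -2V_1 + 3  [with V_1=6]  = -9; V_3 = |V_1 - V_2|  [with V_1=6, V_2=-9]  = 15; V_4 = |V_1 - V_3|  [with V_1=6, V_3=15]  = 9; V_5 = -3V_2 + V_4 - 2  [with V_2=-9, V_4=9]  = 34; V_7 = 3V_5 + V_1 + 3  [with V_5=34, V_1=6]  = 111.
Change = 99 − 111 = -12.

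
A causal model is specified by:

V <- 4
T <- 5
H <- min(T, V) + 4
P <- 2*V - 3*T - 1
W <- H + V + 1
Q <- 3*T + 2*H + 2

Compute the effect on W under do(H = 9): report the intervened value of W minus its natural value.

do(H=9) replaces the equation H <- min(T, V) + 4 with the constant H = 9.
W = H + V + 1  [with H=9, V=4]  = 14
Without intervention: H = min(T, V) + 4  [with T=5, V=4]  = 8; W = H + V + 1  [with H=8, V=4]  = 13.
Change = 14 − 13 = 1.

1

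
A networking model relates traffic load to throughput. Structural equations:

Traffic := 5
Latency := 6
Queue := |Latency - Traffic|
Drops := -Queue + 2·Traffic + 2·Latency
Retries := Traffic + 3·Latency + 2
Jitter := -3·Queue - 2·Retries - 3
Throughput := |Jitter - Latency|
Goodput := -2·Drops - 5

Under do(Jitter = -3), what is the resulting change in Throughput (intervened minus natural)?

Intervening sets Jitter = -3 and removes its equation (Jitter := -3·Queue - 2·Retries - 3).
Throughput = |Jitter - Latency|  [with Jitter=-3, Latency=6]  = 9
Without intervention: Queue = |Latency - Traffic|  [with Latency=6, Traffic=5]  = 1; Retries = Traffic + 3·Latency + 2  [with Traffic=5, Latency=6]  = 25; Jitter = -3·Queue - 2·Retries - 3  [with Queue=1, Retries=25]  = -56; Throughput = |Jitter - Latency|  [with Jitter=-56, Latency=6]  = 62.
Change = 9 − 62 = -53.

-53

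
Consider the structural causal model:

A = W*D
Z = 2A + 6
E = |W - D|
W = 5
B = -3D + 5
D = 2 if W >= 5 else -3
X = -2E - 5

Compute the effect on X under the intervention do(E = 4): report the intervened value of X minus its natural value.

-2

The intervention breaks the incoming arrows to E: E = |W - D| no longer applies, and E = 4.
X = -2E - 5  [with E=4]  = -13
Without intervention: D = 2 if W >= 5 else -3  [with W=5]  = 2; E = |W - D|  [with W=5, D=2]  = 3; X = -2E - 5  [with E=3]  = -11.
Change = -13 − (-11) = -2.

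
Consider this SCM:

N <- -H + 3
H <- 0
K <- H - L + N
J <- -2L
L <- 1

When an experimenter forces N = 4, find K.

Intervening sets N = 4 and removes its equation (N <- -H + 3).
K = H - L + N  [with H=0, L=1, N=4]  = 3

3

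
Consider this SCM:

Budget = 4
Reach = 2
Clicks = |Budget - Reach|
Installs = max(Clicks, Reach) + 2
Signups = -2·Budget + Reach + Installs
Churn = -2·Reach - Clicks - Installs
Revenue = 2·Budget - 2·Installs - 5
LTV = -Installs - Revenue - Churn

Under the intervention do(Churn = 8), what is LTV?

-7

Intervening sets Churn = 8 and removes its equation (Churn = -2·Reach - Clicks - Installs).
Clicks = |Budget - Reach|  [with Budget=4, Reach=2]  = 2
Installs = max(Clicks, Reach) + 2  [with Clicks=2, Reach=2]  = 4
Revenue = 2·Budget - 2·Installs - 5  [with Budget=4, Installs=4]  = -5
LTV = -Installs - Revenue - Churn  [with Installs=4, Revenue=-5, Churn=8]  = -7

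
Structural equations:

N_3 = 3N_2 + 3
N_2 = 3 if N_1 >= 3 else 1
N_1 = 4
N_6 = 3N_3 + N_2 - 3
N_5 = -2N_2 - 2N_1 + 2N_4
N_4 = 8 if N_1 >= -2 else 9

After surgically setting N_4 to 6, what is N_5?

-2

Intervening sets N_4 = 6 and removes its equation (N_4 = 8 if N_1 >= -2 else 9).
N_2 = 3 if N_1 >= 3 else 1  [with N_1=4]  = 3
N_5 = -2N_2 - 2N_1 + 2N_4  [with N_2=3, N_1=4, N_4=6]  = -2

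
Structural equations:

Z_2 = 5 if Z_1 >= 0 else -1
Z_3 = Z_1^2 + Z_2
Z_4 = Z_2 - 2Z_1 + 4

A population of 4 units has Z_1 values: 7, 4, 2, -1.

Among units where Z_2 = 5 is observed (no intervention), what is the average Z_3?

28

Observing Z_2=5 restricts to units where Z_2's equation naturally yields 5: Z_1 ∈ {7, 4, 2}. In that subpopulation Z_3 = 54, 21, 9, mean 28.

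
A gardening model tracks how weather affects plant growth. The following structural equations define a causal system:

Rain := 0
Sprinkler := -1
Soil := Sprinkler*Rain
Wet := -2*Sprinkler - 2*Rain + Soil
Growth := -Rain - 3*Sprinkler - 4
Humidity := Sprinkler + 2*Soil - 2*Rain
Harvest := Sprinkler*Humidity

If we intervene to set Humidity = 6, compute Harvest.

Intervening sets Humidity = 6 and removes its equation (Humidity := Sprinkler + 2*Soil - 2*Rain).
Harvest = Sprinkler*Humidity  [with Sprinkler=-1, Humidity=6]  = -6

-6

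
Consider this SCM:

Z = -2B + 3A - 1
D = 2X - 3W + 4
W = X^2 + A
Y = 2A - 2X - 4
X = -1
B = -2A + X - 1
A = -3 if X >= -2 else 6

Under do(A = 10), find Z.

Under do(A=10), the mechanism A = -3 if X >= -2 else 6 is discarded; A is fixed at 10.
B = -2A + X - 1  [with A=10, X=-1]  = -22
Z = -2B + 3A - 1  [with B=-22, A=10]  = 73

73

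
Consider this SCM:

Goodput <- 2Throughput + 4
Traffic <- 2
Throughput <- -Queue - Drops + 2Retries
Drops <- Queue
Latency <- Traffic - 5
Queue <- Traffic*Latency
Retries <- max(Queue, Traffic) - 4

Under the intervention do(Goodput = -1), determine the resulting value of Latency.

Under do(Goodput=-1), the mechanism Goodput <- 2Throughput + 4 is discarded; Goodput is fixed at -1.
Latency is not downstream of the intervention, so its value is determined by the original equations.
Latency = Traffic - 5  [with Traffic=2]  = -3

-3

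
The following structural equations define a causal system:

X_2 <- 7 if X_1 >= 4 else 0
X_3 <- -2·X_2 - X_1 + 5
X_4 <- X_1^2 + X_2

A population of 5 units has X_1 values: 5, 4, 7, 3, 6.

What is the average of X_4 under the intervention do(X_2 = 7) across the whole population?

The intervention sets X_2=7 in all 5 units regardless of X_1. Recomputing X_4 per unit gives 32, 23, 56, 16, 43; average 34.

34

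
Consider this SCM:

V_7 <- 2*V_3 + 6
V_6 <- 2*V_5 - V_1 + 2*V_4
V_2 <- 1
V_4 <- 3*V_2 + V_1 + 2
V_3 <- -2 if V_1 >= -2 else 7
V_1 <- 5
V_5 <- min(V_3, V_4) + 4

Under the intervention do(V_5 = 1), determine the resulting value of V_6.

17

The intervention breaks the incoming arrows to V_5: V_5 <- min(V_3, V_4) + 4 no longer applies, and V_5 = 1.
V_4 = 3*V_2 + V_1 + 2  [with V_2=1, V_1=5]  = 10
V_6 = 2*V_5 - V_1 + 2*V_4  [with V_5=1, V_1=5, V_4=10]  = 17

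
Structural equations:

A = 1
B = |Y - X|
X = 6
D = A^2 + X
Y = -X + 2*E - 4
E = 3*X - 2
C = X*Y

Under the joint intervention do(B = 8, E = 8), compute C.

Setting B = 8, E = 8 by intervention discards those variables' equations.
Y = -X + 2*E - 4  [with X=6, E=8]  = 6
C = X*Y  [with X=6, Y=6]  = 36

36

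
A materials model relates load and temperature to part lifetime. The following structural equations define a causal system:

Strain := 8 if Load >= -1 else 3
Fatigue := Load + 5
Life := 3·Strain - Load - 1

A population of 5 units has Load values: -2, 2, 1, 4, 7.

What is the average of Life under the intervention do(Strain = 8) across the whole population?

20.6

Under do(Strain=8), Strain's equation is replaced by Strain=8 for every unit. Per-unit Life: 25, 21, 22, 19, 16. Mean = 20.6.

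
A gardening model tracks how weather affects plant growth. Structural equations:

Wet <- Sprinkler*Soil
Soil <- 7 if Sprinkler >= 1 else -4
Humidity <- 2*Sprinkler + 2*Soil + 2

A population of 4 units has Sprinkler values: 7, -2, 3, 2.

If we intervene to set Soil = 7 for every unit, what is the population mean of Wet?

Under do(Soil=7), Soil's equation is replaced by Soil=7 for every unit. Per-unit Wet: 49, -14, 21, 14. Mean = 17.5.

17.5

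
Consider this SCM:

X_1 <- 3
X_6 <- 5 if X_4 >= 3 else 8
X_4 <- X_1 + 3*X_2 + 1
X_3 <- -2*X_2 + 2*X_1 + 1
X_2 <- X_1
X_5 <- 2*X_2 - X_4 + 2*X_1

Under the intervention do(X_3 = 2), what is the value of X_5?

-1

do(X_3=2) replaces the equation X_3 <- -2*X_2 + 2*X_1 + 1 with the constant X_3 = 2.
X_5 is not downstream of the intervention, so its value is determined by the original equations.
X_2 = X_1  [with X_1=3]  = 3
X_4 = X_1 + 3*X_2 + 1  [with X_1=3, X_2=3]  = 13
X_5 = 2*X_2 - X_4 + 2*X_1  [with X_2=3, X_4=13, X_1=3]  = -1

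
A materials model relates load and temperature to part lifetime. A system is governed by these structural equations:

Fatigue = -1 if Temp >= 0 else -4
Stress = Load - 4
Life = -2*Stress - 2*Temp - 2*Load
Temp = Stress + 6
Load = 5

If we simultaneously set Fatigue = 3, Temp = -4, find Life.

The joint intervention fixes Fatigue = 3, Temp = -4, removing each variable's own equation.
Stress = Load - 4  [with Load=5]  = 1
Life = -2*Stress - 2*Temp - 2*Load  [with Stress=1, Temp=-4, Load=5]  = -4

-4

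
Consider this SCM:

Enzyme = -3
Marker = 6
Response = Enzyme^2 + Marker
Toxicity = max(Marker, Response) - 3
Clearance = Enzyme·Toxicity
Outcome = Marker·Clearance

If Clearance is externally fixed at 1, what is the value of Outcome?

The intervention breaks the incoming arrows to Clearance: Clearance = Enzyme·Toxicity no longer applies, and Clearance = 1.
Outcome = Marker·Clearance  [with Marker=6, Clearance=1]  = 6

6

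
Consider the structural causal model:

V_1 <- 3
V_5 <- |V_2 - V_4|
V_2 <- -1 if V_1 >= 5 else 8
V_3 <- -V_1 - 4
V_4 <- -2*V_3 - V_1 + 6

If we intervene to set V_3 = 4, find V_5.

do(V_3=4) replaces the equation V_3 <- -V_1 - 4 with the constant V_3 = 4.
V_2 = -1 if V_1 >= 5 else 8  [with V_1=3]  = 8
V_4 = -2*V_3 - V_1 + 6  [with V_3=4, V_1=3]  = -5
V_5 = |V_2 - V_4|  [with V_2=8, V_4=-5]  = 13

13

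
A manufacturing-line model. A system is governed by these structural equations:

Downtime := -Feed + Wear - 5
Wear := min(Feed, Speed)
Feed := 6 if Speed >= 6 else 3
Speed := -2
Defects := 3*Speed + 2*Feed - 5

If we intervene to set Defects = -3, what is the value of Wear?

-2

Under do(Defects=-3), the mechanism Defects := 3*Speed + 2*Feed - 5 is discarded; Defects is fixed at -3.
Since Wear is not a descendant of the intervened variable, it is unaffected.
Feed = 6 if Speed >= 6 else 3  [with Speed=-2]  = 3
Wear = min(Feed, Speed)  [with Feed=3, Speed=-2]  = -2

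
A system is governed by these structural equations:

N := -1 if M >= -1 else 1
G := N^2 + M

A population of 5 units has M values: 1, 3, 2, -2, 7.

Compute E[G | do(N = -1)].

3.2

do(N=-1) breaks N's dependence on M. With N=-1 fixed, G across the units is 2, 4, 3, -1, 8, mean 3.2.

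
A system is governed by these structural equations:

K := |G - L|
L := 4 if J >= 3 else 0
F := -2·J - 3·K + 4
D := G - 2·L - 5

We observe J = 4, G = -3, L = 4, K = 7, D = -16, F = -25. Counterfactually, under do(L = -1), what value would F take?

The intervention breaks the incoming arrows to L: L := 4 if J >= 3 else 0 no longer applies, and L = -1.
K = |G - L|  [with G=-3, L=-1]  = 2
F = -2·J - 3·K + 4  [with J=4, K=2]  = -10

-10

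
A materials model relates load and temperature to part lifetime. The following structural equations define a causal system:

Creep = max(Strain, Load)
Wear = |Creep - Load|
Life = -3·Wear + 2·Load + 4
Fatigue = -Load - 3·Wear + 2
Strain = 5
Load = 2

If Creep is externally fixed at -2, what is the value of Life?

The intervention breaks the incoming arrows to Creep: Creep = max(Strain, Load) no longer applies, and Creep = -2.
Wear = |Creep - Load|  [with Creep=-2, Load=2]  = 4
Life = -3·Wear + 2·Load + 4  [with Wear=4, Load=2]  = -4

-4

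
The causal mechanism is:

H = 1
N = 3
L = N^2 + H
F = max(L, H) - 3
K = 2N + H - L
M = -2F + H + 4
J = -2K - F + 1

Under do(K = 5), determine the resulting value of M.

The intervention breaks the incoming arrows to K: K = 2N + H - L no longer applies, and K = 5.
Since M is not a descendant of the intervened variable, it is unaffected.
L = N^2 + H  [with N=3, H=1]  = 10
F = max(L, H) - 3  [with L=10, H=1]  = 7
M = -2F + H + 4  [with F=7, H=1]  = -9

-9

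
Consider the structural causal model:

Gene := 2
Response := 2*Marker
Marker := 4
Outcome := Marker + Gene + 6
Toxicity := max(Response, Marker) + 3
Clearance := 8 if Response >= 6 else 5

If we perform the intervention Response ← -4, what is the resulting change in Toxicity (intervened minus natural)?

-4

The intervention breaks the incoming arrows to Response: Response := 2*Marker no longer applies, and Response = -4.
Toxicity = max(Response, Marker) + 3  [with Response=-4, Marker=4]  = 7
Without intervention: Response = 2*Marker  [with Marker=4]  = 8; Toxicity = max(Response, Marker) + 3  [with Response=8, Marker=4]  = 11.
Change = 7 − 11 = -4.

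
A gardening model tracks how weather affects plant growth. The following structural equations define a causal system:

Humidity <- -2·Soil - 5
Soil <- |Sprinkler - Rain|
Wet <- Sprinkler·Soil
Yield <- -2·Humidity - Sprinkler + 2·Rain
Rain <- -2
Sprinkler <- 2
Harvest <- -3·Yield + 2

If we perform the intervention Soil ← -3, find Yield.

The intervention breaks the incoming arrows to Soil: Soil <- |Sprinkler - Rain| no longer applies, and Soil = -3.
Humidity = -2·Soil - 5  [with Soil=-3]  = 1
Yield = -2·Humidity - Sprinkler + 2·Rain  [with Humidity=1, Sprinkler=2, Rain=-2]  = -8

-8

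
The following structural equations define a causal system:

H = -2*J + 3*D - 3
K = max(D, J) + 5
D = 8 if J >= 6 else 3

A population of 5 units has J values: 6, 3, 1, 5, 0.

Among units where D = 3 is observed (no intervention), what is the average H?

Observing D=3 restricts to units where D's equation naturally yields 3: J ∈ {3, 1, 5, 0}. In that subpopulation H = 0, 4, -4, 6, mean 1.5.

1.5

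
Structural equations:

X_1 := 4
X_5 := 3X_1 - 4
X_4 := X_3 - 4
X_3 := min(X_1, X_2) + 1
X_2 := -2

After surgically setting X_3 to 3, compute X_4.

-1

The intervention breaks the incoming arrows to X_3: X_3 := min(X_1, X_2) + 1 no longer applies, and X_3 = 3.
X_4 = X_3 - 4  [with X_3=3]  = -1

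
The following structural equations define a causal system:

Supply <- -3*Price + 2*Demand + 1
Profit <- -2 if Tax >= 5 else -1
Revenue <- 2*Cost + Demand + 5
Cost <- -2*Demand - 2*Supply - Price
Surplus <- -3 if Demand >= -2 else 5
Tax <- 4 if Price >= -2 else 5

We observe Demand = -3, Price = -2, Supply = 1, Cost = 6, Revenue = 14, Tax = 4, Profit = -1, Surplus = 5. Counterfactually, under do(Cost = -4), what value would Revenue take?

Intervening sets Cost = -4 and removes its equation (Cost <- -2*Demand - 2*Supply - Price).
Revenue = 2*Cost + Demand + 5  [with Cost=-4, Demand=-3]  = -6

-6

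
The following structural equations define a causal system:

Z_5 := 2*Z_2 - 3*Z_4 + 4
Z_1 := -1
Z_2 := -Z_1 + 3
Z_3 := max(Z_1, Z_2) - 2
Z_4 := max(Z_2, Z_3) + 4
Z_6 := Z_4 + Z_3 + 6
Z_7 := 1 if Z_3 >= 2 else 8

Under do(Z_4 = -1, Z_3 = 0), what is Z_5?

The joint intervention fixes Z_4 = -1, Z_3 = 0, removing each variable's own equation.
Z_2 = -Z_1 + 3  [with Z_1=-1]  = 4
Z_5 = 2*Z_2 - 3*Z_4 + 4  [with Z_2=4, Z_4=-1]  = 15

15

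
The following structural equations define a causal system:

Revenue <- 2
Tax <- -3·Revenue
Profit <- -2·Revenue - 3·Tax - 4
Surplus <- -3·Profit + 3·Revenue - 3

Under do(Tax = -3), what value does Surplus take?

Under do(Tax=-3), the mechanism Tax <- -3·Revenue is discarded; Tax is fixed at -3.
Profit = -2·Revenue - 3·Tax - 4  [with Revenue=2, Tax=-3]  = 1
Surplus = -3·Profit + 3·Revenue - 3  [with Profit=1, Revenue=2]  = 0

0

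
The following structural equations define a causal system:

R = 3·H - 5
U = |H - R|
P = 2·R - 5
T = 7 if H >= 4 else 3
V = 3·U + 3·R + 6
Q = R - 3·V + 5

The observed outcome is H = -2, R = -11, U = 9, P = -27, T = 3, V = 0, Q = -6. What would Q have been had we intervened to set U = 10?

The intervention breaks the incoming arrows to U: U = |H - R| no longer applies, and U = 10.
R = 3·H - 5  [with H=-2]  = -11
V = 3·U + 3·R + 6  [with U=10, R=-11]  = 3
Q = R - 3·V + 5  [with R=-11, V=3]  = -15

-15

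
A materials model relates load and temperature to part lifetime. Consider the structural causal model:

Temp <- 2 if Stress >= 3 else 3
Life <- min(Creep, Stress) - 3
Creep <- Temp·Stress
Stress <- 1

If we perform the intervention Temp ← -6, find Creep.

-6

The intervention breaks the incoming arrows to Temp: Temp <- 2 if Stress >= 3 else 3 no longer applies, and Temp = -6.
Creep = Temp·Stress  [with Temp=-6, Stress=1]  = -6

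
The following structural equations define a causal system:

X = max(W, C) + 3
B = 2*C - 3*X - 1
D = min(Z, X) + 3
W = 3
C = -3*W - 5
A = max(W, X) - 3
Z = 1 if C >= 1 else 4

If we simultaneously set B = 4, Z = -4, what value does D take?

-1

Under do(B = 4, Z = -4), each intervened variable's structural equation is replaced by its fixed value.
C = -3*W - 5  [with W=3]  = -14
X = max(W, C) + 3  [with W=3, C=-14]  = 6
D = min(Z, X) + 3  [with Z=-4, X=6]  = -1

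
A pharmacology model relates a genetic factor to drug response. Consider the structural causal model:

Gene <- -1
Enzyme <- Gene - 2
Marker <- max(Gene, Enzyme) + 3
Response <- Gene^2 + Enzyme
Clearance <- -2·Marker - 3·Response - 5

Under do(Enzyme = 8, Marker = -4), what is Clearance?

Under do(Enzyme = 8, Marker = -4), each intervened variable's structural equation is replaced by its fixed value.
Response = Gene^2 + Enzyme  [with Gene=-1, Enzyme=8]  = 9
Clearance = -2·Marker - 3·Response - 5  [with Marker=-4, Response=9]  = -24

-24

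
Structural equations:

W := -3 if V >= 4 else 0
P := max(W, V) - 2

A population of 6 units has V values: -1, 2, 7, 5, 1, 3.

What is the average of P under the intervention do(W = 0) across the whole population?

The intervention sets W=0 in all 6 units regardless of V. Recomputing P per unit gives -2, 0, 5, 3, -1, 1; average 1.

1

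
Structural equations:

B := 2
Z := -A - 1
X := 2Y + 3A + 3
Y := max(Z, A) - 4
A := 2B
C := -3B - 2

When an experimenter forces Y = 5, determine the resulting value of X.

Intervening sets Y = 5 and removes its equation (Y := max(Z, A) - 4).
A = 2B  [with B=2]  = 4
X = 2Y + 3A + 3  [with Y=5, A=4]  = 25

25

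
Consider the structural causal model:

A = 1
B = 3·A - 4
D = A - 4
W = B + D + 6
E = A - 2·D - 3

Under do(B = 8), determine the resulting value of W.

11

do(B=8) replaces the equation B = 3·A - 4 with the constant B = 8.
D = A - 4  [with A=1]  = -3
W = B + D + 6  [with B=8, D=-3]  = 11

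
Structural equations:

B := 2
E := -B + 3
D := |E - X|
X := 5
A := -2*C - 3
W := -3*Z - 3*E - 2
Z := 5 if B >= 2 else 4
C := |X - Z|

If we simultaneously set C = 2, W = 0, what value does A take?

-7

Setting C = 2, W = 0 by intervention discards those variables' equations.
A = -2*C - 3  [with C=2]  = -7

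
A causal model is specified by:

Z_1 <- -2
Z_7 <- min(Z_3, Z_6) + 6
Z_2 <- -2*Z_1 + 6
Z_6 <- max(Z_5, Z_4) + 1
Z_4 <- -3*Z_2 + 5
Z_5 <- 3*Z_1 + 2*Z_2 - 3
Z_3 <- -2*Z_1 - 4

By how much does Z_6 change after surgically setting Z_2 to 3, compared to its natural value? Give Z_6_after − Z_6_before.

Under do(Z_2=3), the mechanism Z_2 <- -2*Z_1 + 6 is discarded; Z_2 is fixed at 3.
Z_4 = -3*Z_2 + 5  [with Z_2=3]  = -4
Z_5 = 3*Z_1 + 2*Z_2 - 3  [with Z_1=-2, Z_2=3]  = -3
Z_6 = max(Z_5, Z_4) + 1  [with Z_5=-3, Z_4=-4]  = -2
Without intervention: Z_2 = -2*Z_1 + 6  [with Z_1=-2]  = 10; Z_4 = -3*Z_2 + 5  [with Z_2=10]  = -25; Z_5 = 3*Z_1 + 2*Z_2 - 3  [with Z_1=-2, Z_2=10]  = 11; Z_6 = max(Z_5, Z_4) + 1  [with Z_5=11, Z_4=-25]  = 12.
Change = -2 − 12 = -14.

-14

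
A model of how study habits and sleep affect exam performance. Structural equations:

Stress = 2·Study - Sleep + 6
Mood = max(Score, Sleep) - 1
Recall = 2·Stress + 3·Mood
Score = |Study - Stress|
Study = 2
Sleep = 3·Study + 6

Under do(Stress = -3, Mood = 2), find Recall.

0

Setting Stress = -3, Mood = 2 by intervention discards those variables' equations.
Recall = 2·Stress + 3·Mood  [with Stress=-3, Mood=2]  = 0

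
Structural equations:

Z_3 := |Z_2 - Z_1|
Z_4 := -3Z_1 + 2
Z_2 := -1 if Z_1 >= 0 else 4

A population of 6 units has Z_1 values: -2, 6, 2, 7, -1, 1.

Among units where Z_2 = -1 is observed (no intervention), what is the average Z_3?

Conditioning on Z_2=-1 selects the 4 unit(s) with Z_1 ∈ {6, 2, 7, 1}. Their Z_3 values: 7, 3, 8, 2. Mean = 5.

5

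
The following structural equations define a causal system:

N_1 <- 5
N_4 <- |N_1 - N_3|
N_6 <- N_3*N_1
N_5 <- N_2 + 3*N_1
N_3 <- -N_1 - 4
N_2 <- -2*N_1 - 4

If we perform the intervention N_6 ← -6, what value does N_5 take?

do(N_6=-6) replaces the equation N_6 <- N_3*N_1 with the constant N_6 = -6.
Since N_5 is not a descendant of the intervened variable, it is unaffected.
N_2 = -2*N_1 - 4  [with N_1=5]  = -14
N_5 = N_2 + 3*N_1  [with N_2=-14, N_1=5]  = 1

1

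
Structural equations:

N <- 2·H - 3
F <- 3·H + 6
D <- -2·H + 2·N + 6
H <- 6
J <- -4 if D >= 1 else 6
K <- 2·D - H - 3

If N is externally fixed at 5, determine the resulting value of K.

-1

Under do(N=5), the mechanism N <- 2·H - 3 is discarded; N is fixed at 5.
D = -2·H + 2·N + 6  [with H=6, N=5]  = 4
K = 2·D - H - 3  [with D=4, H=6]  = -1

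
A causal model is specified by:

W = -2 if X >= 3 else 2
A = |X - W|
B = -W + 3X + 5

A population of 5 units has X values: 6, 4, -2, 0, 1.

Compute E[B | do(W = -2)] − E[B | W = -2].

Every unit gets W=-2 under the intervention. B values become 25, 19, 1, 7, 10; E[B|do(W=-2)] = 12.4.
E[B|W=-2] averages over only the 2 units with W=-2 (X = 6, 4): B = 25, 19, mean 22.
Difference = 12.4 − 22 = -9.6.

-9.6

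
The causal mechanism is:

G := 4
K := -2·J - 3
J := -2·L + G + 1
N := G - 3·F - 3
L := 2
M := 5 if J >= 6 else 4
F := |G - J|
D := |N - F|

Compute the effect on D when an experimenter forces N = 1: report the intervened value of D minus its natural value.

do(N=1) replaces the equation N := G - 3·F - 3 with the constant N = 1.
J = -2·L + G + 1  [with L=2, G=4]  = 1
F = |G - J|  [with G=4, J=1]  = 3
D = |N - F|  [with N=1, F=3]  = 2
Without intervention: J = -2·L + G + 1  [with L=2, G=4]  = 1; F = |G - J|  [with G=4, J=1]  = 3; N = G - 3·F - 3  [with G=4, F=3]  = -8; D = |N - F|  [with N=-8, F=3]  = 11.
Change = 2 − 11 = -9.

-9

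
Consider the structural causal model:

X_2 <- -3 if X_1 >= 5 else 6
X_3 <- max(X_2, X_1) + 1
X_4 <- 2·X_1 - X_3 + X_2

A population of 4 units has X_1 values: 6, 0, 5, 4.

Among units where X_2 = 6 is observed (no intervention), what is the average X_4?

Conditioning on X_2=6 selects the 2 unit(s) with X_1 ∈ {0, 4}. Their X_4 values: -1, 7. Mean = 3.

3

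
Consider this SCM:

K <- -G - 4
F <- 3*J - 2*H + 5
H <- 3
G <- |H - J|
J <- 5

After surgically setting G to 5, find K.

-9

do(G=5) replaces the equation G <- |H - J| with the constant G = 5.
K = -G - 4  [with G=5]  = -9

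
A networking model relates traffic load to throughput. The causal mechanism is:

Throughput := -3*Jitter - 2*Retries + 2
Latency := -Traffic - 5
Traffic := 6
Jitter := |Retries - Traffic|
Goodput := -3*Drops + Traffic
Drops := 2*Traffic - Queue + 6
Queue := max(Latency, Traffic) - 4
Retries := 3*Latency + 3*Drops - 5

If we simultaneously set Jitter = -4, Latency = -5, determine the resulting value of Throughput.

-42

Setting Jitter = -4, Latency = -5 by intervention discards those variables' equations.
Queue = max(Latency, Traffic) - 4  [with Latency=-5, Traffic=6]  = 2
Drops = 2*Traffic - Queue + 6  [with Traffic=6, Queue=2]  = 16
Retries = 3*Latency + 3*Drops - 5  [with Latency=-5, Drops=16]  = 28
Throughput = -3*Jitter - 2*Retries + 2  [with Jitter=-4, Retries=28]  = -42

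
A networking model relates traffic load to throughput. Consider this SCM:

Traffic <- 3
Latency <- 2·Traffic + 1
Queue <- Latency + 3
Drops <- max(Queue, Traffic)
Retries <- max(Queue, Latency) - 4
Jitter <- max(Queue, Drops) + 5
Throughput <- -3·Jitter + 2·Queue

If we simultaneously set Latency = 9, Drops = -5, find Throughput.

-27

Setting Latency = 9, Drops = -5 by intervention discards those variables' equations.
Queue = Latency + 3  [with Latency=9]  = 12
Jitter = max(Queue, Drops) + 5  [with Queue=12, Drops=-5]  = 17
Throughput = -3·Jitter + 2·Queue  [with Jitter=17, Queue=12]  = -27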